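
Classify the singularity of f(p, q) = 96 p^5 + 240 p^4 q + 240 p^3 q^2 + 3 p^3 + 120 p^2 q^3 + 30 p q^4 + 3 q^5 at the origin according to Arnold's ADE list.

E8

The Hessian of f at 0 has rank 0. Corank 2; j^3 = 3*p^3 is a perfect cube, so E-series; the 5-jet and mu = 8 give E_8.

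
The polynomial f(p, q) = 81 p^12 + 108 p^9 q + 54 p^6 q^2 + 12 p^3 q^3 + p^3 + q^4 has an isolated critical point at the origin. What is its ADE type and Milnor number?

The Hessian of f at 0 is [[0, 0], [0, 0]] with rank 0, so corank 2. A Groebner basis of the Jacobian ideal J(f) in C{p,q} is {q^3, p^2}; counting standard monomials gives mu = 6. Corank 2; j^3 = p^3 is a perfect cube, so E-series; the 4-jet and mu = 6 give E_6.

Type E_6, Milnor number mu = 6.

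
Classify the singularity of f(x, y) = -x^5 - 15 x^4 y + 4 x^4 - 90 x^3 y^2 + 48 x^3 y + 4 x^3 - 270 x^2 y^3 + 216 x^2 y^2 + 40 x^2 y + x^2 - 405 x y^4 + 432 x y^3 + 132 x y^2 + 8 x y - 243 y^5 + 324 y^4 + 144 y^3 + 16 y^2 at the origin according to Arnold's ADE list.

The Hessian of f at 0 has rank 1. Corank 1: A-series; mu = 4 gives A_4.

A4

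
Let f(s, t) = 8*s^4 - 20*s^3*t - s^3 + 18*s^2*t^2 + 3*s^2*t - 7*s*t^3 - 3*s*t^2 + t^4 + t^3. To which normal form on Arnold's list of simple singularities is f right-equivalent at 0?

E_{7}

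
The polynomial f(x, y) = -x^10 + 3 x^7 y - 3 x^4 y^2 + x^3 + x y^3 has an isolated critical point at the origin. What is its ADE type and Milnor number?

Type E_7, Milnor number mu = 7.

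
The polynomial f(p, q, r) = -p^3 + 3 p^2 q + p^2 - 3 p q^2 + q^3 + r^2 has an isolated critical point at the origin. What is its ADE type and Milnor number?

The Hessian of f at 0 has rank 2. Corank 1: A-series; mu = 2 gives A_2.

Type A_{2}, Milnor number mu = 2.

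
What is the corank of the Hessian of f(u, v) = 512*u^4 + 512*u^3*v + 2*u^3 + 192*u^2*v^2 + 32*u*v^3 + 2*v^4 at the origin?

Hessian at 0 has rank 0.

2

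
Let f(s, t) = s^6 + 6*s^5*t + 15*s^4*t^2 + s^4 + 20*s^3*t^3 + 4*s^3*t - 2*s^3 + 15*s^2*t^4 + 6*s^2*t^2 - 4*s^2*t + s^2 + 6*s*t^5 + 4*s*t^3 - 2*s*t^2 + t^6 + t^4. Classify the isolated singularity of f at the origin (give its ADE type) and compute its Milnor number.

Type A5, Milnor number mu = 5.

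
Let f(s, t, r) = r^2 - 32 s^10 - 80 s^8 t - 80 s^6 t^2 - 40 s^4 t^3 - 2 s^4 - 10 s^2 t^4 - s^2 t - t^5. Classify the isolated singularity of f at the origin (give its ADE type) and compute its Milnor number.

The Hessian of f at 0 has rank 1. Corank 2; j^3 = -s^2*t has shape L^2 M (L != M), so D-series; mu = 6 gives D_6.

Type D_6, Milnor number mu = 6.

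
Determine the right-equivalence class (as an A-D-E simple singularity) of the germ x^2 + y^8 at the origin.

The Hessian of f at 0 is [[2, 0], [0, 0]] with rank 1, so corank 1. A Groebner basis of the Jacobian ideal J(f) in C{x,y} is {y^7, x}; counting standard monomials gives mu = 7. Corank 1: A-series; mu = 7 gives A_7.

A_7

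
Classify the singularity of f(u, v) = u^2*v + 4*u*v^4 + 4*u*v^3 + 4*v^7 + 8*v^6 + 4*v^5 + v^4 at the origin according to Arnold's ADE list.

The Hessian of f at 0 has rank 0. Corank 2; j^3 = u^2*v has shape L^2 M (L != M), so D-series; mu = 5 gives D_5.

D5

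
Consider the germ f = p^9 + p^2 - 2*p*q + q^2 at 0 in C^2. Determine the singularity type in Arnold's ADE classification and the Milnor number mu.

Type A8, Milnor number mu = 8.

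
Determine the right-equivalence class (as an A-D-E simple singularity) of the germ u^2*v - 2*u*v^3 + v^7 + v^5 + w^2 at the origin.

D_8

The Hessian of f at 0 has rank 1. Corank 2; j^3 = u^2*v has shape L^2 M (L != M), so D-series; mu = 8 gives D_8.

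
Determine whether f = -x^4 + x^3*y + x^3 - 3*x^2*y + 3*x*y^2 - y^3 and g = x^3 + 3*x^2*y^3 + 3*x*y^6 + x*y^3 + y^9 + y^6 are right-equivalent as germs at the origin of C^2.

Yes.

The Hessian of f at 0 is [[0, 0], [0, 0]] with rank 0, so corank 2. A Groebner basis of the Jacobian ideal J(f) in C{x,y} is {3*x^2 - 6*x*y + y^4 - y^3 + 3*y^2, x^3 - 3*x^2 + 6*x*y - 3*y^2, x^2*y - 3*x^2 + 6*x*y - 3*y^2, -2*x^2 + x*y^2 + 4*x*y - y^3/3 - 2*y^2}; counting standard monomials gives mu = 7. Corank 2; j^3 = (x - y)^3 is a perfect cube, so E-series; the 4-jet and mu = 7 give E_7. The Hessian of g at 0 is [[0, 0], [0, 0]] with rank 0, so corank 2. A Groebner basis of the Jacobian ideal J(g) in C{x,y} is {x^3, x*y^2, 3*x^2 + y^3}; counting standard monomials gives mu = 7. Corank 2; j^3 = x^3 is a perfect cube, so E-series; the 4-jet and mu = 7 give E_7. Both have type E_7, hence right-equivalent.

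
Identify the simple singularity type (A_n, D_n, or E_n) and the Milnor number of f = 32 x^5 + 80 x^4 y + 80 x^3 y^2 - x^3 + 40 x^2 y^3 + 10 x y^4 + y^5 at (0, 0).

The Hessian of f at 0 is [[0, 0], [0, 0]] with rank 0, so corank 2. A Groebner basis of the Jacobian ideal J(f) in C{x,y} is {y^5, x*y^3 + y^4/8, x^2}; counting standard monomials gives mu = 8. Corank 2; j^3 = -x^3 is a perfect cube, so E-series; the 5-jet and mu = 8 give E_8.

Type E8, Milnor number mu = 8.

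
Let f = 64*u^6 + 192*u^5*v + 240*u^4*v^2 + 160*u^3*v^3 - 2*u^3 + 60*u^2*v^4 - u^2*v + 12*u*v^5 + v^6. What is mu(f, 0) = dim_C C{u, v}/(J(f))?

The Hessian of f at 0 has rank 0. Corank 2; j^3 = -u^2*(2*u + v) has shape L^2 M (L != M), so D-series; mu = 7 gives D_7.

7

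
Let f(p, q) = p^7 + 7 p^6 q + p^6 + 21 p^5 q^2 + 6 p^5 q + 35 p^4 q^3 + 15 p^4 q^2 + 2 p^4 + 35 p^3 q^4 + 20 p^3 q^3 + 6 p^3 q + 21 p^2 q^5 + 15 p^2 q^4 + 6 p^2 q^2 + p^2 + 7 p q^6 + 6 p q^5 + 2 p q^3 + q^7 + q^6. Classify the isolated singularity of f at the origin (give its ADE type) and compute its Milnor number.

Type A6, Milnor number mu = 6.

The Hessian of f at 0 has rank 1. Corank 1: A-series; mu = 6 gives A_6.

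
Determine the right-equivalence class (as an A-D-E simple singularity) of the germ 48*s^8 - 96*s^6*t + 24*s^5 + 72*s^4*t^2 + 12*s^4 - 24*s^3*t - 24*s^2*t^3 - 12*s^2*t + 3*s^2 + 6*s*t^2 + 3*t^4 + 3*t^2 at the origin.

The Hessian of f at 0 has rank 2. Corank 0: nondegenerate Morse point, so A_1.

A1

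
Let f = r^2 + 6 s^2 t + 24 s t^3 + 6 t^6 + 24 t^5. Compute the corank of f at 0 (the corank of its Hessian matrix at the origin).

2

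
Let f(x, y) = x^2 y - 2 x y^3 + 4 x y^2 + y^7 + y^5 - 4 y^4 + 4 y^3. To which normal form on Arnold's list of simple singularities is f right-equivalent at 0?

D_8

The Hessian of f at 0 has rank 0. Corank 2; j^3 = y*(x + 2*y)^2 has shape L^2 M (L != M), so D-series; mu = 8 gives D_8.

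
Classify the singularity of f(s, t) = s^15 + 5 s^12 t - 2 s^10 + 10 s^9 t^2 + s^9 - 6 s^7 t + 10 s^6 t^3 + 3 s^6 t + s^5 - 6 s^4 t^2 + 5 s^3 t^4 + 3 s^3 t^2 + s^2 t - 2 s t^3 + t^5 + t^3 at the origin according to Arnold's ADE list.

D_{4}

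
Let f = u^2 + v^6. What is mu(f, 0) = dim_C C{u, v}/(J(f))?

The Hessian of f at 0 is [[2, 0], [0, 0]] with rank 1, so corank 1. A Groebner basis of the Jacobian ideal J(f) in C{u,v} is {v^5, u}; counting standard monomials gives mu = 5. Corank 1: A-series; mu = 5 gives A_5.

5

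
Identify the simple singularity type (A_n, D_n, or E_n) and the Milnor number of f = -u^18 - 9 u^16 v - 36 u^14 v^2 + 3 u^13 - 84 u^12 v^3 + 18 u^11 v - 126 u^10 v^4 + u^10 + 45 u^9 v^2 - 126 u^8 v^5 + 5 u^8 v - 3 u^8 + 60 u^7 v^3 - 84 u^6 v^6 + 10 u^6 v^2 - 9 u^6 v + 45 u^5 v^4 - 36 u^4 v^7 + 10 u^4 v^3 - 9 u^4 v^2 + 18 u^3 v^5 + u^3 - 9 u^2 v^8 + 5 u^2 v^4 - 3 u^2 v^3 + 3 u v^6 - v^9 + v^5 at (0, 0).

Type E_8, Milnor number mu = 8.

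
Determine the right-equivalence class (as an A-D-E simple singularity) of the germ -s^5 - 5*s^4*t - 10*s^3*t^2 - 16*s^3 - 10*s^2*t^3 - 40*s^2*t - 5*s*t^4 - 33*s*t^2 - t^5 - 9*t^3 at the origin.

The Hessian of f at 0 has rank 0. Corank 2; j^3 = -(s + t)*(4*s + 3*t)^2 has shape L^2 M (L != M), so D-series; mu = 6 gives D_6.

D_{6}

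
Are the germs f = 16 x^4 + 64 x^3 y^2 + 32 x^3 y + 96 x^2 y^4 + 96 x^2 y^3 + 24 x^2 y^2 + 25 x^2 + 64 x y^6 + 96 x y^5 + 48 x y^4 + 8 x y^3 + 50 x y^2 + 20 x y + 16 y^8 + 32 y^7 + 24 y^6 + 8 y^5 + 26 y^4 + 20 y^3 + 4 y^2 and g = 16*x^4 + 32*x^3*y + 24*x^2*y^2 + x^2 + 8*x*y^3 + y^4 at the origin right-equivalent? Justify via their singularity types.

Yes.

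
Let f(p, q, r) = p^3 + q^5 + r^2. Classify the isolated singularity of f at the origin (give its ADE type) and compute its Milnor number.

Type E_8, Milnor number mu = 8.

The Hessian of f at 0 is [[0, 0, 0], [0, 0, 0], [0, 0, 2]] with rank 1, so corank 2. A Groebner basis of the Jacobian ideal J(f) in C{p,q,r} is {q^4, p^2, r}; counting standard monomials gives mu = 8. Corank 2; j^3 = p^3 is a perfect cube, so E-series; the 5-jet and mu = 8 give E_8.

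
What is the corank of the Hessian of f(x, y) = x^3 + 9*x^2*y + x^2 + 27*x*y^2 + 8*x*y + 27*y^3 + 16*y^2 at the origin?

The Hessian at 0 is [[2, 8], [8, 32]] of rank 1; hence corank 1.

1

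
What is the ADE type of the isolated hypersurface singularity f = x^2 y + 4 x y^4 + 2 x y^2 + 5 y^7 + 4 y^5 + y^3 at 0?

D8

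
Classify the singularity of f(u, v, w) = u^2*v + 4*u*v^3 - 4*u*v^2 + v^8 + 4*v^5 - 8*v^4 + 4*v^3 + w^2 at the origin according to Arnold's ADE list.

D9

The Hessian of f at 0 is [[0, 0, 0], [0, 0, 0], [0, 0, 2]] with rank 1, so corank 2. A Groebner basis of the Jacobian ideal J(f) in C{u,v,w} is {u^4 + 12*u^3 - 56*u^2*v - 8*u^2 + 72*u*v^2 + 40*u*v - 48*v^2, u^3*v + 3*u^3 - 12*u^2*v - u^2 + 14*u*v^2 + 6*u*v - 8*v^2, u^3/2 + u^2*v^2 - u^2*v, u*v/2 + v^3 - v^2, w}; counting standard monomials gives mu = 9. Corank 2; j^3 = v*(u - 2*v)^2 has shape L^2 M (L != M), so D-series; mu = 9 gives D_9.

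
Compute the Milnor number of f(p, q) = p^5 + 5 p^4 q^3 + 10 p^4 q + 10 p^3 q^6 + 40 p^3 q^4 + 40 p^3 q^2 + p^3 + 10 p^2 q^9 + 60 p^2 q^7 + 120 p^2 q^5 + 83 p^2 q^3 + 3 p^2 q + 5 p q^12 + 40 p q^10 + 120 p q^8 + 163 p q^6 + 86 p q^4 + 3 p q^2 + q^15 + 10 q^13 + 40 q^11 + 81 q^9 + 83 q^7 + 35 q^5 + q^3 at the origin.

8

The Hessian of f at 0 has rank 0. Corank 2; j^3 = (p + q)^3 is a perfect cube, so E-series; the 5-jet and mu = 8 give E_8.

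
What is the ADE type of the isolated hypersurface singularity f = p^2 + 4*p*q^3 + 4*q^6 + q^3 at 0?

A_2

The Hessian of f at 0 has rank 1. Corank 1: A-series; mu = 2 gives A_2.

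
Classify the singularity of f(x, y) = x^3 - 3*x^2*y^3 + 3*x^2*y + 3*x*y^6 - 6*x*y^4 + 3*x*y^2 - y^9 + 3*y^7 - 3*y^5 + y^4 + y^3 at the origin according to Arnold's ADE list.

E6

The Hessian of f at 0 has rank 0. Corank 2; j^3 = (x + y)^3 is a perfect cube, so E-series; the 4-jet and mu = 6 give E_6.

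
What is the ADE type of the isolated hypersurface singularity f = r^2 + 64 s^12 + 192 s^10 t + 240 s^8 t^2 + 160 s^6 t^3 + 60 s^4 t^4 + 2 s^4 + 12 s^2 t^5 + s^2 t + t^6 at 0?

D7

The Hessian of f at 0 has rank 1. Corank 2; j^3 = s^2*t has shape L^2 M (L != M), so D-series; mu = 7 gives D_7.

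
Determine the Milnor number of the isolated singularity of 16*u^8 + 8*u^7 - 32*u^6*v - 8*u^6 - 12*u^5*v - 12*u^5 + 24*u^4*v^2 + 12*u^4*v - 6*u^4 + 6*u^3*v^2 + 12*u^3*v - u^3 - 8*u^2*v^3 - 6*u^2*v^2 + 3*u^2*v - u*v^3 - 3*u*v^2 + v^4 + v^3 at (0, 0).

7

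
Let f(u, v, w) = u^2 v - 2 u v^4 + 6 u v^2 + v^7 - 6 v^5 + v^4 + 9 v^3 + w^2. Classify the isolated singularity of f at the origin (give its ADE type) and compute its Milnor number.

Type D_{5}, Milnor number mu = 5.

The Hessian of f at 0 has rank 1. Corank 2; j^3 = v*(u + 3*v)^2 has shape L^2 M (L != M), so D-series; mu = 5 gives D_5.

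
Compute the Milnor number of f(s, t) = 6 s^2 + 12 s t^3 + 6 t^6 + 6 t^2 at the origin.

1

The Hessian of f at 0 has rank 2. Corank 0: nondegenerate Morse point, so A_1.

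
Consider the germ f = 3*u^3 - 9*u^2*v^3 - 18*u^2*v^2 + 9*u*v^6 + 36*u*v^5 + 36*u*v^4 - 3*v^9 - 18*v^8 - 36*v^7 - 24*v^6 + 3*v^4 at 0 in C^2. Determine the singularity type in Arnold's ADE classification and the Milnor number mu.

Type E6, Milnor number mu = 6.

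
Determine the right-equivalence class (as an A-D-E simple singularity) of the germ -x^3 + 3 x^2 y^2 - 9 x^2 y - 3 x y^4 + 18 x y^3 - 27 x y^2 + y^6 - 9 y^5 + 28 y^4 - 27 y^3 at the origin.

The Hessian of f at 0 has rank 0. Corank 2; j^3 = -(x + 3*y)^3 is a perfect cube, so E-series; the 4-jet and mu = 6 give E_6.

E_6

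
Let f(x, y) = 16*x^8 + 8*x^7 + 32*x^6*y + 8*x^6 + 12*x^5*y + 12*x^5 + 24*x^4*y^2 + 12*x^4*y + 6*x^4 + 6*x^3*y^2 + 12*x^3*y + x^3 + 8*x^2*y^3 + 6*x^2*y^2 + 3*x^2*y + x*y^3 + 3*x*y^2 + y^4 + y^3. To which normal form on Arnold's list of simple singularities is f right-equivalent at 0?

E_7

The Hessian of f at 0 is [[0, 0], [0, 0]] with rank 0, so corank 2. A Groebner basis of the Jacobian ideal J(f) in C{x,y} is {3*x^2/2 + 3*x*y + y^4 + y^3/2 + 3*y^2/2, x^3 - 15*x^2/2 - 15*x*y - 3*y^3/2 - 15*y^2/2, x^2*y + 11*x^2/2 + 11*x*y + 5*y^3/6 + 11*y^2/2, -3*x^2 + x*y^2 - 6*x*y - 3*y^2}; counting standard monomials gives mu = 7. Corank 2; j^3 = (x + y)^3 is a perfect cube, so E-series; the 4-jet and mu = 7 give E_7.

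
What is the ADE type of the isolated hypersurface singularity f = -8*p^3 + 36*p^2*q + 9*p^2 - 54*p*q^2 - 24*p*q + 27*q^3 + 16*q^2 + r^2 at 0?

A_{2}

The Hessian of f at 0 is [[18, -24, 0], [-24, 32, 0], [0, 0, 2]] with rank 2, so corank 1. A Groebner basis of the Jacobian ideal J(f) in C{p,q,r} is {q^2, p - 4*q/3, r}; counting standard monomials gives mu = 2. Corank 1: A-series; mu = 2 gives A_2.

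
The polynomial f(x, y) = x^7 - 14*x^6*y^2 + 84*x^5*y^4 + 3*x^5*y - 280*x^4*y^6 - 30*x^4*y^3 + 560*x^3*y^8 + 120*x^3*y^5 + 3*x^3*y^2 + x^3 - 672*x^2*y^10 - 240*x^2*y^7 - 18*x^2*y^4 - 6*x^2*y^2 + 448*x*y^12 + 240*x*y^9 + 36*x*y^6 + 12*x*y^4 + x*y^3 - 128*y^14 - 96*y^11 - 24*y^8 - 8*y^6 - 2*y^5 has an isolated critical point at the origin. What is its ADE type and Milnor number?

The Hessian of f at 0 has rank 0. Corank 2; j^3 = x^3 is a perfect cube, so E-series; the 4-jet and mu = 7 give E_7.

Type E_{7}, Milnor number mu = 7.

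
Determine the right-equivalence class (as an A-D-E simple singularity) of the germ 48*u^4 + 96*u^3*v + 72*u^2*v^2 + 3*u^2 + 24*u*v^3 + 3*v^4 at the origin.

A3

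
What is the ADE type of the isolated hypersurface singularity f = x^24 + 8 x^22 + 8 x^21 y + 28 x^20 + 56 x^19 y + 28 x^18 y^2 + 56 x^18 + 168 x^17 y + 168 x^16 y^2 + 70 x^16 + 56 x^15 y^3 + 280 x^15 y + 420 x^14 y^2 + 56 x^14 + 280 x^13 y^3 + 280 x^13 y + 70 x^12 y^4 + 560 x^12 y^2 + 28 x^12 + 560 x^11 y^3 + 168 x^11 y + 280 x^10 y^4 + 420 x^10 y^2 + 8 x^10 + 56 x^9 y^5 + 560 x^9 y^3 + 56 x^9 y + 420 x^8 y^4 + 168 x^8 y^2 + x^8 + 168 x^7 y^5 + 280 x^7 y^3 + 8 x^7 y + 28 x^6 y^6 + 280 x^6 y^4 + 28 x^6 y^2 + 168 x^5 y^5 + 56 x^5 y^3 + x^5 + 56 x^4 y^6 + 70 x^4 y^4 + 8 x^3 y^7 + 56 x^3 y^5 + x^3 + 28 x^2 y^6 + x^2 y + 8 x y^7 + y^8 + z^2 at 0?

The Hessian of f at 0 has rank 1. Corank 2; j^3 = x^2*(x + y) has shape L^2 M (L != M), so D-series; mu = 9 gives D_9.

D_{9}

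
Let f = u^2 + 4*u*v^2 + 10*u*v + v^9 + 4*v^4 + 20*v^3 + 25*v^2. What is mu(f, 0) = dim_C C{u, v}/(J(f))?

8

The Hessian of f at 0 is [[2, 10], [10, 50]] with rank 1, so corank 1. A Groebner basis of the Jacobian ideal J(f) in C{u,v} is {u^4 + 20*u^3*v - 75*u^3 - 625*u^2*v + 3125*u^2/4 + 9375*u*v/2 - 15625*u/8 - 78125*v/8, u/2 + v^2 + 5*v/2}; counting standard monomials gives mu = 8. Corank 1: A-series; mu = 8 gives A_8.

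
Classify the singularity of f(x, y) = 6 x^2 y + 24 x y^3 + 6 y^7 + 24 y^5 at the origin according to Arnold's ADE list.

D_8

The Hessian of f at 0 is [[0, 0], [0, 0]] with rank 0, so corank 2. A Groebner basis of the Jacobian ideal J(f) in C{x,y} is {x^2*y^2 + 4*x^2/7 + 8*x*y^2/7, x^3 - 8*x^2/7 - 16*x*y^2/7, x*y/2 + y^3}; counting standard monomials gives mu = 8. Corank 2; j^3 = 6*x^2*y has shape L^2 M (L != M), so D-series; mu = 8 gives D_8.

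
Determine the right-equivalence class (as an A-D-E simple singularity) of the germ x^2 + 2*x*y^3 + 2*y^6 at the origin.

A5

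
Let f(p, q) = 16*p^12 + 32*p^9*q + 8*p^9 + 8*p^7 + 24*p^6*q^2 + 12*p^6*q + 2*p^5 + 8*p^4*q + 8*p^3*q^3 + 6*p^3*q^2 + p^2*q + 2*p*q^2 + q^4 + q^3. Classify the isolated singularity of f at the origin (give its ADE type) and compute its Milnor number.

The Hessian of f at 0 is [[0, 0], [0, 0]] with rank 0, so corank 2. A Groebner basis of the Jacobian ideal J(f) in C{p,q} is {p^3 - p^2/4 + q^2/4, p^2/4 + q^3 - q^2/4, p*q + q^2}; counting standard monomials gives mu = 5. Corank 2; j^3 = q*(p + q)^2 has shape L^2 M (L != M), so D-series; mu = 5 gives D_5.

Type D_{5}, Milnor number mu = 5.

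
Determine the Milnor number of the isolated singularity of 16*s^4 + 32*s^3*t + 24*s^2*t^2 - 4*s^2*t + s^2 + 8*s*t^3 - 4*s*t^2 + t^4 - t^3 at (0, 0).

2

The Hessian of f at 0 has rank 1. Corank 1: A-series; mu = 2 gives A_2.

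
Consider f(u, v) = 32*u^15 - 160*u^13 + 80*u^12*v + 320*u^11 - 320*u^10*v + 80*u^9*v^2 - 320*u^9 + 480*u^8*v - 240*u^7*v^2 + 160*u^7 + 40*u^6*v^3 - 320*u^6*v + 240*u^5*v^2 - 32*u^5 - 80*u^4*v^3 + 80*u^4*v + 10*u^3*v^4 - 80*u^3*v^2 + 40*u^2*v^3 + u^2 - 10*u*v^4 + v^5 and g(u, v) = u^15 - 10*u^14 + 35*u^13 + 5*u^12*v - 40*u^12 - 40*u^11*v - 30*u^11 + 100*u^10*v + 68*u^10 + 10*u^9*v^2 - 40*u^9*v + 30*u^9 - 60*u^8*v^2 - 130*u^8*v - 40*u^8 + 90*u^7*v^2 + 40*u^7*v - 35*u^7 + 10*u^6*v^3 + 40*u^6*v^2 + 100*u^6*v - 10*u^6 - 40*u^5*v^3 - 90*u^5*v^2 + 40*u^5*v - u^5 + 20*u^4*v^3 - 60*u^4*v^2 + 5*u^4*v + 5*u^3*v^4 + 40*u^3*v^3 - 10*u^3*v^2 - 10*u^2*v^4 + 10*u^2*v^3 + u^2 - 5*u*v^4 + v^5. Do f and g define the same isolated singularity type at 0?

The Hessian of f at 0 is [[2, 0], [0, 0]] with rank 1, so corank 1. A Groebner basis of the Jacobian ideal J(f) in C{u,v} is {v^4, u}; counting standard monomials gives mu = 4. Corank 1: A-series; mu = 4 gives A_4. The Hessian of g at 0 is [[2, 0], [0, 0]] with rank 1, so corank 1. A Groebner basis of the Jacobian ideal J(g) in C{u,v} is {v^4, u}; counting standard monomials gives mu = 4. Corank 1: A-series; mu = 4 gives A_4. Both have type A_4, hence right-equivalent.

Yes.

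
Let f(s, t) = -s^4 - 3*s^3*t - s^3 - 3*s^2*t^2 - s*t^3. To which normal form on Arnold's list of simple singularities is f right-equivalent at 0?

E_7

The Hessian of f at 0 has rank 0. Corank 2; j^3 = -s^3 is a perfect cube, so E-series; the 4-jet and mu = 7 give E_7.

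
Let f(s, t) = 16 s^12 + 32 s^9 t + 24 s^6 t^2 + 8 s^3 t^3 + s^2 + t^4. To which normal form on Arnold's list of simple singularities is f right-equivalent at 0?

A3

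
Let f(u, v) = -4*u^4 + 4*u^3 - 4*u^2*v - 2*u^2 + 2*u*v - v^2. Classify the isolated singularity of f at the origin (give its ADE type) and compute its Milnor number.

Type A_1, Milnor number mu = 1.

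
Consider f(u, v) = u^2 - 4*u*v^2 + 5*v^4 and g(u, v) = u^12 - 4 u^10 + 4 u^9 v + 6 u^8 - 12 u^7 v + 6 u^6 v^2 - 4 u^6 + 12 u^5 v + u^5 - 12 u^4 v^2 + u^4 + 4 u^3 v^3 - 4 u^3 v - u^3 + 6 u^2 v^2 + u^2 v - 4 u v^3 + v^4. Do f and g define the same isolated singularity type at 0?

No.

The Hessian of f at 0 is [[2, 0], [0, 0]] with rank 1, so corank 1. A Groebner basis of the Jacobian ideal J(f) in C{u,v} is {u^2, u*v, -u/2 + v^2}; counting standard monomials gives mu = 3. Corank 1: A-series; mu = 3 gives A_3. The Hessian of g at 0 is [[0, 0], [0, 0]] with rank 0, so corank 2. A Groebner basis of the Jacobian ideal J(g) in C{u,v} is {u*v^2, u*v/4 + v^3, u^2 - u*v}; counting standard monomials gives mu = 5. Corank 2; j^3 = -u^2*(u - v) has shape L^2 M (L != M), so D-series; mu = 5 gives D_5. f is A_3 but g is D_5, hence not right-equivalent.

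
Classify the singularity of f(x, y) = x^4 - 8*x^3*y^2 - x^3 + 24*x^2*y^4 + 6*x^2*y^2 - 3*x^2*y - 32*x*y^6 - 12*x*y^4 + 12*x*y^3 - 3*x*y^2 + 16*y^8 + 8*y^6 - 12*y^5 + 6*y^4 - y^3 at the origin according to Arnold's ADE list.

The Hessian of f at 0 has rank 0. Corank 2; j^3 = -(x + y)^3 is a perfect cube, so E-series; the 4-jet and mu = 6 give E_6.

E_{6}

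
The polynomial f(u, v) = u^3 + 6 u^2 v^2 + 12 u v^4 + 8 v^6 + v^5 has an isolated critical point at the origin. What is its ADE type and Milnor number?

Type E_8, Milnor number mu = 8.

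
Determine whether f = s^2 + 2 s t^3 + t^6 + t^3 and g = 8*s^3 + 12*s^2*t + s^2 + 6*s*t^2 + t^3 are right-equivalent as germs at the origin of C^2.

Yes.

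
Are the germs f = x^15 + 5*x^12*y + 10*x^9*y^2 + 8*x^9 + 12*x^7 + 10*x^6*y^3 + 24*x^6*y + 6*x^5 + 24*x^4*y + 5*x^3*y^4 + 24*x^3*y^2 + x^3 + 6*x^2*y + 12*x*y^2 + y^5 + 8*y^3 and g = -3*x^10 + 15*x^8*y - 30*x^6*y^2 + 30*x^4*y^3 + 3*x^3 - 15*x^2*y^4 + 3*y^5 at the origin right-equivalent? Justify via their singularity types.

Yes.

The Hessian of f at 0 has rank 0. Corank 2; j^3 = (x + 2*y)^3 is a perfect cube, so E-series; the 5-jet and mu = 8 give E_8. The Hessian of g at 0 has rank 0. Corank 2; j^3 = 3*x^3 is a perfect cube, so E-series; the 5-jet and mu = 8 give E_8. Both have type E_8, hence right-equivalent.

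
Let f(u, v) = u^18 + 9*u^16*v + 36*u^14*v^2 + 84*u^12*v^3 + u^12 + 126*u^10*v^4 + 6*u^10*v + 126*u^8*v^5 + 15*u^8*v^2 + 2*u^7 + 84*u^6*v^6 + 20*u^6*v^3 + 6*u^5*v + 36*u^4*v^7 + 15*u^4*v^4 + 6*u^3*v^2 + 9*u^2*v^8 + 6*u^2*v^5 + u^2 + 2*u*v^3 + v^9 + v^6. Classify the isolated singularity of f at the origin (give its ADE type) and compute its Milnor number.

Type A_8, Milnor number mu = 8.

The Hessian of f at 0 has rank 1. Corank 1: A-series; mu = 8 gives A_8.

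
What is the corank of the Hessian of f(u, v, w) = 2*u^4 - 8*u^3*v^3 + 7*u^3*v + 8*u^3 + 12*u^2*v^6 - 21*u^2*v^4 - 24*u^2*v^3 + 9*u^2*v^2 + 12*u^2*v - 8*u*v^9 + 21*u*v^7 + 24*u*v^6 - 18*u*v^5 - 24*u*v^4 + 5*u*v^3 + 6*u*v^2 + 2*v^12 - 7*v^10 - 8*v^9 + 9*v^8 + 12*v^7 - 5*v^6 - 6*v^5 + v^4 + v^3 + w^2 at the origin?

The Hessian at 0 is [[0, 0, 0], [0, 0, 0], [0, 0, 2]] of rank 1; hence corank 2.

2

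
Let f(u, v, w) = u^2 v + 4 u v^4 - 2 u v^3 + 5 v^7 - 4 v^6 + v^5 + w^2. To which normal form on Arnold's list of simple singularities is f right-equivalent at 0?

The Hessian of f at 0 has rank 1. Corank 2; j^3 = u^2*v has shape L^2 M (L != M), so D-series; mu = 8 gives D_8.

D8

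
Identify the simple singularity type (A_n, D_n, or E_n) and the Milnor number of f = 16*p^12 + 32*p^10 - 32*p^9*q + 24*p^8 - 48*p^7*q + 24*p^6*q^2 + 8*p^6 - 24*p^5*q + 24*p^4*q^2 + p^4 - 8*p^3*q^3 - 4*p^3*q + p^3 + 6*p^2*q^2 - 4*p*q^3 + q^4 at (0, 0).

Type E_{6}, Milnor number mu = 6.

The Hessian of f at 0 is [[0, 0], [0, 0]] with rank 0, so corank 2. A Groebner basis of the Jacobian ideal J(f) in C{p,q} is {q^4, p*q^2 - q^3/3, p^2}; counting standard monomials gives mu = 6. Corank 2; j^3 = p^3 is a perfect cube, so E-series; the 4-jet and mu = 6 give E_6.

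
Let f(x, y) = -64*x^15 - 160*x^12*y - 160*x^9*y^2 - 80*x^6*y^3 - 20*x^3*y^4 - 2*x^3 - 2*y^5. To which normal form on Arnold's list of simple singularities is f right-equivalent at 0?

The Hessian of f at 0 has rank 0. Corank 2; j^3 = -2*x^3 is a perfect cube, so E-series; the 5-jet and mu = 8 give E_8.

E_8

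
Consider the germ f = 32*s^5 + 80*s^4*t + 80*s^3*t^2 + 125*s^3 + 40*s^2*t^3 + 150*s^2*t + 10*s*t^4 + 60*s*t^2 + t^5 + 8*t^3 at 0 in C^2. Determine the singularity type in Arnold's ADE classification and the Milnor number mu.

Type E8, Milnor number mu = 8.

The Hessian of f at 0 has rank 0. Corank 2; j^3 = (5*s + 2*t)^3 is a perfect cube, so E-series; the 5-jet and mu = 8 give E_8.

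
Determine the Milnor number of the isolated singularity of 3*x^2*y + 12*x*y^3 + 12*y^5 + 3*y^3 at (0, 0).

4

The Hessian of f at 0 has rank 0. Corank 2; j^3 = 3*y*(x^2 + y^2) splits into three distinct lines over C (the quadratic factor has nonzero discriminant), so D_4.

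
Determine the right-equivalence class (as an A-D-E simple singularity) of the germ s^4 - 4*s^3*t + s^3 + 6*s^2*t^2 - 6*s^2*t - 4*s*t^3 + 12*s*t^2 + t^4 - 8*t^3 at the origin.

E_{6}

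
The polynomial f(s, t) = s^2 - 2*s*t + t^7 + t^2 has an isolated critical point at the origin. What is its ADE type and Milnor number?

Type A_6, Milnor number mu = 6.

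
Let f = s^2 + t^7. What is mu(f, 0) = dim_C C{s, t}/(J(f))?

6

The Hessian of f at 0 has rank 1. Corank 1: A-series; mu = 6 gives A_6.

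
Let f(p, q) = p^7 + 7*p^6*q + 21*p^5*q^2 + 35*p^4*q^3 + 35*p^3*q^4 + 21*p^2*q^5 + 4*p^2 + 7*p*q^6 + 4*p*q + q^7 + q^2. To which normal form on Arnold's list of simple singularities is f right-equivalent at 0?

A_{6}

The Hessian of f at 0 is [[8, 4], [4, 2]] with rank 1, so corank 1. A Groebner basis of the Jacobian ideal J(f) in C{p,q} is {q^6, p + q/2}; counting standard monomials gives mu = 6. Corank 1: A-series; mu = 6 gives A_6.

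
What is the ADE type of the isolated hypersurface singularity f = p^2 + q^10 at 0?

The Hessian of f at 0 has rank 1. Corank 1: A-series; mu = 9 gives A_9.

A9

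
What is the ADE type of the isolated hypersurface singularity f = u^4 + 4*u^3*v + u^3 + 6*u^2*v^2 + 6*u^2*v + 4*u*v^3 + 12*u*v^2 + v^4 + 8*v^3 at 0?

E_{6}

The Hessian of f at 0 has rank 0. Corank 2; j^3 = (u + 2*v)^3 is a perfect cube, so E-series; the 4-jet and mu = 6 give E_6.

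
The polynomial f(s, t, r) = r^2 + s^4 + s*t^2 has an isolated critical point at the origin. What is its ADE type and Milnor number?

Type D_{5}, Milnor number mu = 5.

The Hessian of f at 0 has rank 1. Corank 2; j^3 = s*t^2 has shape L^2 M (L != M), so D-series; mu = 5 gives D_5.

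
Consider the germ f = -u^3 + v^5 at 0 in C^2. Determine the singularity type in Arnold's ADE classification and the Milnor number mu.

The Hessian of f at 0 has rank 0. Corank 2; j^3 = -u^3 is a perfect cube, so E-series; the 5-jet and mu = 8 give E_8.

Type E_{8}, Milnor number mu = 8.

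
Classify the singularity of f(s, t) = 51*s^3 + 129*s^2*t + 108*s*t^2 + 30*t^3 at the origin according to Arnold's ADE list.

The Hessian of f at 0 has rank 0. Corank 2; j^3 = 3*(s + t)*(17*s^2 + 26*s*t + 10*t^2) splits into three distinct lines over C (the quadratic factor has nonzero discriminant), so D_4.

D_{4}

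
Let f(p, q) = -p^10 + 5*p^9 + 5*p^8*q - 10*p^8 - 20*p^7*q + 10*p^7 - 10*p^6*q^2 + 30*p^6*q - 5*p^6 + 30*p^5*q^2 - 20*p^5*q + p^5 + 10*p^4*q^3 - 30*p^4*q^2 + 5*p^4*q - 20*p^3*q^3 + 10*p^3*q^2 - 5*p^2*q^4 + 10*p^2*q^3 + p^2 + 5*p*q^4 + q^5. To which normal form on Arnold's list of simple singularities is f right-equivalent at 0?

A_{4}

The Hessian of f at 0 is [[2, 0], [0, 0]] with rank 1, so corank 1. A Groebner basis of the Jacobian ideal J(f) in C{p,q} is {q^4, p}; counting standard monomials gives mu = 4. Corank 1: A-series; mu = 4 gives A_4.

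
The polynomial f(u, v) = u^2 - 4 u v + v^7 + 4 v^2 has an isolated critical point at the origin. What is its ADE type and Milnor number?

The Hessian of f at 0 has rank 1. Corank 1: A-series; mu = 6 gives A_6.

Type A6, Milnor number mu = 6.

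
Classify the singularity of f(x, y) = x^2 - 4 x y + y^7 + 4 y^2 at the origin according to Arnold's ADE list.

A_{6}

The Hessian of f at 0 has rank 1. Corank 1: A-series; mu = 6 gives A_6.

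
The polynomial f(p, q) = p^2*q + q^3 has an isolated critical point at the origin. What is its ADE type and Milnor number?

Type D4, Milnor number mu = 4.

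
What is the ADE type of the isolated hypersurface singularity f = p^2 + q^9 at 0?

A_{8}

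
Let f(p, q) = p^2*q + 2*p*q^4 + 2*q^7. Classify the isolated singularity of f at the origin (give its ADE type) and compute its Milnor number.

Type D8, Milnor number mu = 8.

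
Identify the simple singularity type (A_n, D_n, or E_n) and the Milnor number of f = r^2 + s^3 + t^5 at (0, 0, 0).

Type E_{8}, Milnor number mu = 8.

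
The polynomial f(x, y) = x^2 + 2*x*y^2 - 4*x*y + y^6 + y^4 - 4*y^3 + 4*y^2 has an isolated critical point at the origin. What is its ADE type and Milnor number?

The Hessian of f at 0 has rank 1. Corank 1: A-series; mu = 5 gives A_5.

Type A_5, Milnor number mu = 5.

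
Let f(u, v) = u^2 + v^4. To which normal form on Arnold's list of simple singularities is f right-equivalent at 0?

The Hessian of f at 0 is [[2, 0], [0, 0]] with rank 1, so corank 1. A Groebner basis of the Jacobian ideal J(f) in C{u,v} is {v^3, u}; counting standard monomials gives mu = 3. Corank 1: A-series; mu = 3 gives A_3.

A3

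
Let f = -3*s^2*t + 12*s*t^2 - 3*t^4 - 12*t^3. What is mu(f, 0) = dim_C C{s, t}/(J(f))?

5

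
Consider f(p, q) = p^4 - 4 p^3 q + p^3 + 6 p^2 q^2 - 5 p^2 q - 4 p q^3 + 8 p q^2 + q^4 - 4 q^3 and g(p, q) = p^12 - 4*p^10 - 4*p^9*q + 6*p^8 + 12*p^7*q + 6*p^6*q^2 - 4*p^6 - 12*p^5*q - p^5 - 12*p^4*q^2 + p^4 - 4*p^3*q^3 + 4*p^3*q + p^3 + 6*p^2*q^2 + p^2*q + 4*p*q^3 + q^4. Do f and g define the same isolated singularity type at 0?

Yes.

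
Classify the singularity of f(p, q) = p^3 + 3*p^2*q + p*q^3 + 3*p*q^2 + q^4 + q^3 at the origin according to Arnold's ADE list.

The Hessian of f at 0 has rank 0. Corank 2; j^3 = (p + q)^3 is a perfect cube, so E-series; the 4-jet and mu = 7 give E_7.

E_7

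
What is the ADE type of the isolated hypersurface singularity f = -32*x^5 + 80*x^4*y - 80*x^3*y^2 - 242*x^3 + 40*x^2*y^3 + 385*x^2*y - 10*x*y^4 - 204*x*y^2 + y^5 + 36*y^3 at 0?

D_6

The Hessian of f at 0 has rank 0. Corank 2; j^3 = -(2*x - y)*(11*x - 6*y)^2 has shape L^2 M (L != M), so D-series; mu = 6 gives D_6.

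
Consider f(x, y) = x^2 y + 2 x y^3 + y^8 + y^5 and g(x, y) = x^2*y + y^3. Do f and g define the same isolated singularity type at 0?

The Hessian of f at 0 has rank 0. Corank 2; j^3 = x^2*y has shape L^2 M (L != M), so D-series; mu = 9 gives D_9. The Hessian of g at 0 has rank 0. Corank 2; j^3 = y*(x^2 + y^2) splits into three distinct lines over C (the quadratic factor has nonzero discriminant), so D_4. f is D_9 but g is D_4, hence not right-equivalent.

No.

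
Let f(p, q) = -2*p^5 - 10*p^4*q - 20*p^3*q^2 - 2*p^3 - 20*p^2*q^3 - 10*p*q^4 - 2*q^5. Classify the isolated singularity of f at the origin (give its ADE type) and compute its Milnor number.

Type E8, Milnor number mu = 8.

The Hessian of f at 0 is [[0, 0], [0, 0]] with rank 0, so corank 2. A Groebner basis of the Jacobian ideal J(f) in C{p,q} is {q^5, p*q^3 + q^4/4, p^2}; counting standard monomials gives mu = 8. Corank 2; j^3 = -2*p^3 is a perfect cube, so E-series; the 5-jet and mu = 8 give E_8.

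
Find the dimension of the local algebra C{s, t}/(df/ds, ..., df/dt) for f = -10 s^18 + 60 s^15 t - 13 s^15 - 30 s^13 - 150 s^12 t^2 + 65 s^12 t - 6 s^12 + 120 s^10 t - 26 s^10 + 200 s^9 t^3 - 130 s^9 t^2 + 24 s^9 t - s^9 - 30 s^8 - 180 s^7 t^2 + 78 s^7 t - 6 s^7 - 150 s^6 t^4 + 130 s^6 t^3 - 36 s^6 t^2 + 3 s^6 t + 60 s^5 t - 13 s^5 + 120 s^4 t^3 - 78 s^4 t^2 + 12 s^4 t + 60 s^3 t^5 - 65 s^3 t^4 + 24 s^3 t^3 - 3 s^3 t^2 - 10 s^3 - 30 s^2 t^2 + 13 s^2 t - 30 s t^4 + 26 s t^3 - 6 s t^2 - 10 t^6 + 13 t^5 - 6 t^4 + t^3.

4

The Hessian of f at 0 is [[0, 0], [0, 0]] with rank 0, so corank 2. A Groebner basis of the Jacobian ideal J(f) in C{s,t} is {t^3, s^2 - 3*t^2/11, s*t - 6*t^2/11}; counting standard monomials gives mu = 4. Corank 2; j^3 = -(2*s - t)*(5*s^2 - 4*s*t + t^2) splits into three distinct lines over C (the quadratic factor has nonzero discriminant), so D_4.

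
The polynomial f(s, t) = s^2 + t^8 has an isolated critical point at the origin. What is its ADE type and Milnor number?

Type A7, Milnor number mu = 7.

The Hessian of f at 0 is [[2, 0], [0, 0]] with rank 1, so corank 1. A Groebner basis of the Jacobian ideal J(f) in C{s,t} is {t^7, s}; counting standard monomials gives mu = 7. Corank 1: A-series; mu = 7 gives A_7.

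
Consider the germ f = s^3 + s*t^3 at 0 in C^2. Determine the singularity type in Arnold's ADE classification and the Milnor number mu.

The Hessian of f at 0 has rank 0. Corank 2; j^3 = s^3 is a perfect cube, so E-series; the 4-jet and mu = 7 give E_7.

Type E7, Milnor number mu = 7.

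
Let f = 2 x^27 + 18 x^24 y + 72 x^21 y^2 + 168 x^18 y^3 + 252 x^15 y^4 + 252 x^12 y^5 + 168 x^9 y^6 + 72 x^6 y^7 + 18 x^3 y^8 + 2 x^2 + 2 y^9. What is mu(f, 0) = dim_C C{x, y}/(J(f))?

The Hessian of f at 0 has rank 1. Corank 1: A-series; mu = 8 gives A_8.

8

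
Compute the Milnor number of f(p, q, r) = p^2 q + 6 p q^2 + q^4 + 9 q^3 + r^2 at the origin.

The Hessian of f at 0 has rank 1. Corank 2; j^3 = q*(p + 3*q)^2 has shape L^2 M (L != M), so D-series; mu = 5 gives D_5.

5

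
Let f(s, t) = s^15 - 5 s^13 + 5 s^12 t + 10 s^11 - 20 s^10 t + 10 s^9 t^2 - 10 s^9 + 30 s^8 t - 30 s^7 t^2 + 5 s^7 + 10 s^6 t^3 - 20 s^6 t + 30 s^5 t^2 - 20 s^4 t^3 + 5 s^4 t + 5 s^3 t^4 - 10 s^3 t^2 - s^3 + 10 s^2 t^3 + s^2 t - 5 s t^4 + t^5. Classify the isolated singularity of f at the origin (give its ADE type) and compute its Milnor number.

The Hessian of f at 0 is [[0, 0], [0, 0]] with rank 0, so corank 2. A Groebner basis of the Jacobian ideal J(f) in C{s,t} is {s*t/5 + t^4, s*t^2, s^2 - s*t}; counting standard monomials gives mu = 6. Corank 2; j^3 = -s^2*(s - t) has shape L^2 M (L != M), so D-series; mu = 6 gives D_6.

Type D6, Milnor number mu = 6.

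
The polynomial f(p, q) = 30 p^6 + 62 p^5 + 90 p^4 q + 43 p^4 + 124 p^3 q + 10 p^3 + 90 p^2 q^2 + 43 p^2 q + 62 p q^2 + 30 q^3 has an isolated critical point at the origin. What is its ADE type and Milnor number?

The Hessian of f at 0 has rank 0. Corank 2; j^3 = (2*p + 3*q)*(5*p^2 + 14*p*q + 10*q^2) splits into three distinct lines over C (the quadratic factor has nonzero discriminant), so D_4.

Type D4, Milnor number mu = 4.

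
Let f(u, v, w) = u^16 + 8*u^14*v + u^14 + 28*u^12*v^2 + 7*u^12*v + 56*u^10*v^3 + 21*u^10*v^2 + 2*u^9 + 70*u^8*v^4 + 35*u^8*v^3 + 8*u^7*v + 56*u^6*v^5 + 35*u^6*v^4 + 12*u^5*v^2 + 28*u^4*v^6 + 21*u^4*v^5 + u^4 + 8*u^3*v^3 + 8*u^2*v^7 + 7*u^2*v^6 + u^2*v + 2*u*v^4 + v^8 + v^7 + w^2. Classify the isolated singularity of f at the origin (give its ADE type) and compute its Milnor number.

Type D_{9}, Milnor number mu = 9.

The Hessian of f at 0 has rank 1. Corank 2; j^3 = u^2*v has shape L^2 M (L != M), so D-series; mu = 9 gives D_9.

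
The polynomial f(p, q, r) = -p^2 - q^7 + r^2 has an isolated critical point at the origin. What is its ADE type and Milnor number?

Type A_6, Milnor number mu = 6.

The Hessian of f at 0 is [[-2, 0, 0], [0, 0, 0], [0, 0, 2]] with rank 2, so corank 1. A Groebner basis of the Jacobian ideal J(f) in C{p,q,r} is {q^6, p, r}; counting standard monomials gives mu = 6. Corank 1: A-series; mu = 6 gives A_6.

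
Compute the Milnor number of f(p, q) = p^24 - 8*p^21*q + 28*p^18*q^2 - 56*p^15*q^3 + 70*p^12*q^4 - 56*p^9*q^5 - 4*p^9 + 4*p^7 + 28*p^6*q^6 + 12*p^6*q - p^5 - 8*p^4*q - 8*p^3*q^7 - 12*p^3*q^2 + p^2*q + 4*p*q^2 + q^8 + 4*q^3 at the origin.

The Hessian of f at 0 has rank 0. Corank 2; j^3 = q*(p + 2*q)^2 has shape L^2 M (L != M), so D-series; mu = 9 gives D_9.

9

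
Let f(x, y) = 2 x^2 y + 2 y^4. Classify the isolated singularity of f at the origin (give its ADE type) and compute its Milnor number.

The Hessian of f at 0 has rank 0. Corank 2; j^3 = 2*x^2*y has shape L^2 M (L != M), so D-series; mu = 5 gives D_5.

Type D5, Milnor number mu = 5.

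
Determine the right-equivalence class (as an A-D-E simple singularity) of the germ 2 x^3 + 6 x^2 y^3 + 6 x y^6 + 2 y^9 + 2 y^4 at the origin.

E6

The Hessian of f at 0 is [[0, 0], [0, 0]] with rank 0, so corank 2. A Groebner basis of the Jacobian ideal J(f) in C{x,y} is {y^3, x^2}; counting standard monomials gives mu = 6. Corank 2; j^3 = 2*x^3 is a perfect cube, so E-series; the 4-jet and mu = 6 give E_6.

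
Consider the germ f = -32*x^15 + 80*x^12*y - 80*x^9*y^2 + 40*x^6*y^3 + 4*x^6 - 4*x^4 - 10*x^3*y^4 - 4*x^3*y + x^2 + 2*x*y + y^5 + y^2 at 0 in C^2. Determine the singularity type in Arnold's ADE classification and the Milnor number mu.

Type A4, Milnor number mu = 4.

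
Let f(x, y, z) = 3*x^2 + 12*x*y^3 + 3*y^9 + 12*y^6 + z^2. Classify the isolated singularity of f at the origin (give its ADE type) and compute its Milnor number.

Type A_{8}, Milnor number mu = 8.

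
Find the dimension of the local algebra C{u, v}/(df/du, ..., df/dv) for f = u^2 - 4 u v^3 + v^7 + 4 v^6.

6

The Hessian of f at 0 has rank 1. Corank 1: A-series; mu = 6 gives A_6.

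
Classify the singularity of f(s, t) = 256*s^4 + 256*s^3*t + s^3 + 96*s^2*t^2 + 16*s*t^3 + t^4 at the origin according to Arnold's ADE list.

E_6

The Hessian of f at 0 has rank 0. Corank 2; j^3 = s^3 is a perfect cube, so E-series; the 4-jet and mu = 6 give E_6.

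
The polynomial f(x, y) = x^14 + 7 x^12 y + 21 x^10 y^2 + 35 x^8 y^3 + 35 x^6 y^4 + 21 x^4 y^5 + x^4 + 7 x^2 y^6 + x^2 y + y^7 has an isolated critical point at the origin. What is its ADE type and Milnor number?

The Hessian of f at 0 is [[0, 0], [0, 0]] with rank 0, so corank 2. A Groebner basis of the Jacobian ideal J(f) in C{x,y} is {x^2/7 + y^6, x^3, x*y}; counting standard monomials gives mu = 8. Corank 2; j^3 = x^2*y has shape L^2 M (L != M), so D-series; mu = 8 gives D_8.

Type D_8, Milnor number mu = 8.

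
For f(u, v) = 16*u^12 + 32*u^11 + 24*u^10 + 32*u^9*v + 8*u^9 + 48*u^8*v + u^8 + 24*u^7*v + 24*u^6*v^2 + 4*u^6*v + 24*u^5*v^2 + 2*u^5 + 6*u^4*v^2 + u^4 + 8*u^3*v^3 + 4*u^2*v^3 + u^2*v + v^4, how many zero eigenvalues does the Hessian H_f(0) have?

2

Hessian at 0 has rank 0.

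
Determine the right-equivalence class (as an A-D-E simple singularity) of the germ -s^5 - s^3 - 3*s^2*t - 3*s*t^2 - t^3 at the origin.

The Hessian of f at 0 is [[0, 0], [0, 0]] with rank 0, so corank 2. A Groebner basis of the Jacobian ideal J(f) in C{s,t} is {t^5, s*t^3 + 3*t^4/4, s^2 + 2*s*t + t^2}; counting standard monomials gives mu = 8. Corank 2; j^3 = -(s + t)^3 is a perfect cube, so E-series; the 5-jet and mu = 8 give E_8.

E_8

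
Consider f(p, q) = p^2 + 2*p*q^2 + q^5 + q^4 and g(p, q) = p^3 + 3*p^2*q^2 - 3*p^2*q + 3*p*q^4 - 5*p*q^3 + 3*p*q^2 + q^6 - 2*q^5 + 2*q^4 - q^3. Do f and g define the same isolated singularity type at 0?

No.

The Hessian of f at 0 has rank 1. Corank 1: A-series; mu = 4 gives A_4. The Hessian of g at 0 has rank 0. Corank 2; j^3 = (p - q)^3 is a perfect cube, so E-series; the 4-jet and mu = 7 give E_7. f is A_4 but g is E_7, hence not right-equivalent.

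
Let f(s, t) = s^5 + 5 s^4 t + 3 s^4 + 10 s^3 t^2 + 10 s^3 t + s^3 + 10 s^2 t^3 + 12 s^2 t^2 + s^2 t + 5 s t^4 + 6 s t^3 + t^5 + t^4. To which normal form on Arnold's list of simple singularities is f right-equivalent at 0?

D5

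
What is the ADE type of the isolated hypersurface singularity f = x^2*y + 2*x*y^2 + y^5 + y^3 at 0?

D6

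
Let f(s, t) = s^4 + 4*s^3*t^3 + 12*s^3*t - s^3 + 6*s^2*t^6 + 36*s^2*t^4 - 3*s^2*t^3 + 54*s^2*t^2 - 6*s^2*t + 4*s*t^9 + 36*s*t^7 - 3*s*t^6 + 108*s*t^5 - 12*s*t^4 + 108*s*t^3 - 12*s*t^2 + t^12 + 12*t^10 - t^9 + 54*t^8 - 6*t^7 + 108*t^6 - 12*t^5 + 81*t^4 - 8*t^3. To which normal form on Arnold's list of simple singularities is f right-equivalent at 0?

The Hessian of f at 0 has rank 0. Corank 2; j^3 = -(s + 2*t)^3 is a perfect cube, so E-series; the 4-jet and mu = 6 give E_6.

E_6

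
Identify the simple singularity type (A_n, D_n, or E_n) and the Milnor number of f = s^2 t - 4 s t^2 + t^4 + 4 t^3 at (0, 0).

The Hessian of f at 0 has rank 0. Corank 2; j^3 = t*(s - 2*t)^2 has shape L^2 M (L != M), so D-series; mu = 5 gives D_5.

Type D5, Milnor number mu = 5.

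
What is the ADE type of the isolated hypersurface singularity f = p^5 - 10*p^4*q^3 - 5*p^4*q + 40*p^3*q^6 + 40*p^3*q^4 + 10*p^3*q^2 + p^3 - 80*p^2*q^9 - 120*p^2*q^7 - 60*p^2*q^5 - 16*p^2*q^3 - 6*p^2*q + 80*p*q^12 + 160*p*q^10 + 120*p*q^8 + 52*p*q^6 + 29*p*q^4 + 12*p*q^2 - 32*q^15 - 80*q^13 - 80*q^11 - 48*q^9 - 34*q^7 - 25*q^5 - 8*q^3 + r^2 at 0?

E_{8}

The Hessian of f at 0 has rank 1. Corank 2; j^3 = (p - 2*q)^3 is a perfect cube, so E-series; the 5-jet and mu = 8 give E_8.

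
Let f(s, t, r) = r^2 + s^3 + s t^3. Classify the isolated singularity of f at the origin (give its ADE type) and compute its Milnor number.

The Hessian of f at 0 is [[0, 0, 0], [0, 0, 0], [0, 0, 2]] with rank 1, so corank 2. A Groebner basis of the Jacobian ideal J(f) in C{s,t,r} is {s^3, s*t^2, 3*s^2 + t^3, r}; counting standard monomials gives mu = 7. Corank 2; j^3 = s^3 is a perfect cube, so E-series; the 4-jet and mu = 7 give E_7.

Type E_{7}, Milnor number mu = 7.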